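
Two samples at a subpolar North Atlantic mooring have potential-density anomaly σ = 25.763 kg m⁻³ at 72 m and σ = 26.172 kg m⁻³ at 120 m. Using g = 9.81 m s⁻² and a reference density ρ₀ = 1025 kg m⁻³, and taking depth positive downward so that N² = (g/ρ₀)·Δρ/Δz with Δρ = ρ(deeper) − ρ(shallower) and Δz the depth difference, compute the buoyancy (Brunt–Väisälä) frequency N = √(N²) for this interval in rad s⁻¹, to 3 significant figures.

9.03 × 10⁻³ rad s⁻¹

Δρ = 1026.172 − 1025.763 = 0.409 kg m⁻³ over Δz = 120 − 72 = 48 m.
N² = (9.81/1025) × (0.409/48) = 8.1551 × 10⁻⁵ s⁻².
N = √(8.1551 × 10⁻⁵) = 9.0306 × 10⁻³ rad s⁻¹ ≈ 9.03 × 10⁻³ rad s⁻¹.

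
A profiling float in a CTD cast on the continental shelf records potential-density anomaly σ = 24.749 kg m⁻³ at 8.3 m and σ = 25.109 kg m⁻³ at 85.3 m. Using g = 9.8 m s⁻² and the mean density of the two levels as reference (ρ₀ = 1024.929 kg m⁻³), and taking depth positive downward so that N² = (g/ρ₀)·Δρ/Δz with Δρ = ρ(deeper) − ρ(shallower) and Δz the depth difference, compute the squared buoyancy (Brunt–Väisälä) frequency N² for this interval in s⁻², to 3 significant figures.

4.47 × 10⁻⁵ s⁻²

Δρ = 1025.109 − 1024.749 = 0.360 kg m⁻³ over Δz = 85.3 − 8.3 = 77 m.
N² = (9.8/1024.929) × (0.360/77) = 4.4704 × 10⁻⁵ s⁻² ≈ 4.47 × 10⁻⁵ s⁻².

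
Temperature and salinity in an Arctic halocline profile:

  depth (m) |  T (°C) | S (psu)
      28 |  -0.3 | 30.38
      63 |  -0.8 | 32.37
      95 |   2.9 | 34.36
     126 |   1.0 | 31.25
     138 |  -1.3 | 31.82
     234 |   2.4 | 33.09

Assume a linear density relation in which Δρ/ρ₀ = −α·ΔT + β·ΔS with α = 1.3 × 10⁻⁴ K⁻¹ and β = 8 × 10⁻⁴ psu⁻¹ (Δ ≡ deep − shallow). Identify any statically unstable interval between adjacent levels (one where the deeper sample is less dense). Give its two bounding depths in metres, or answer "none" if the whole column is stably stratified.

Evaluate Δρ/ρ₀ = −αΔT + βΔS across each adjacent pair:
  28–63 m: −αΔT+βΔS = −(1.3 × 10⁻⁴)(-0.5)+(8 × 10⁻⁴)(+1.99) = 1.7 × 10⁻³ → stable
  63–95 m: −αΔT+βΔS = −(1.3 × 10⁻⁴)(+3.7)+(8 × 10⁻⁴)(+1.99) = 1.1 × 10⁻³ → stable
  95–126 m: −αΔT+βΔS = −(1.3 × 10⁻⁴)(-1.9)+(8 × 10⁻⁴)(-3.11) = -2.2 × 10⁻³ → UNSTABLE
  126–138 m: −αΔT+βΔS = −(1.3 × 10⁻⁴)(-2.3)+(8 × 10⁻⁴)(+0.57) = 7.5 × 10⁻⁴ → stable
  138–234 m: −αΔT+βΔS = −(1.3 × 10⁻⁴)(+3.7)+(8 × 10⁻⁴)(+1.27) = 5.3 × 10⁻⁴ → stable
The 95–126 m interval has Δρ < 0: lighter water underlies denser water.

95–126 m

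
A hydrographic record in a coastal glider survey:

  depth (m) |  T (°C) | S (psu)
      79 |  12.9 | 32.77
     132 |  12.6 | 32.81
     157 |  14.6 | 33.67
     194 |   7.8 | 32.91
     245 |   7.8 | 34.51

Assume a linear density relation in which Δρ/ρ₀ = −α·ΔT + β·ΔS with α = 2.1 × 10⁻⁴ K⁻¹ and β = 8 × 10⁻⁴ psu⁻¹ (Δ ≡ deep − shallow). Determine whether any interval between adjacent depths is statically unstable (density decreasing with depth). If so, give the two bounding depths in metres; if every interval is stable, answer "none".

Evaluate Δρ/ρ₀ = −αΔT + βΔS across each adjacent pair:
  79–132 m: −αΔT+βΔS = −(2.1 × 10⁻⁴)(-0.3)+(8 × 10⁻⁴)(+0.04) = 9.5 × 10⁻⁵ → stable
  132–157 m: −αΔT+βΔS = −(2.1 × 10⁻⁴)(+2.0)+(8 × 10⁻⁴)(+0.86) = 2.7 × 10⁻⁴ → stable
  157–194 m: −αΔT+βΔS = −(2.1 × 10⁻⁴)(-6.8)+(8 × 10⁻⁴)(-0.76) = 8.2 × 10⁻⁴ → stable
  194–245 m: −αΔT+βΔS = −(2.1 × 10⁻⁴)(+0.0)+(8 × 10⁻⁴)(+1.60) = 1.3 × 10⁻³ → stable
Every interval has Δρ > 0: the column is stably stratified throughout.

none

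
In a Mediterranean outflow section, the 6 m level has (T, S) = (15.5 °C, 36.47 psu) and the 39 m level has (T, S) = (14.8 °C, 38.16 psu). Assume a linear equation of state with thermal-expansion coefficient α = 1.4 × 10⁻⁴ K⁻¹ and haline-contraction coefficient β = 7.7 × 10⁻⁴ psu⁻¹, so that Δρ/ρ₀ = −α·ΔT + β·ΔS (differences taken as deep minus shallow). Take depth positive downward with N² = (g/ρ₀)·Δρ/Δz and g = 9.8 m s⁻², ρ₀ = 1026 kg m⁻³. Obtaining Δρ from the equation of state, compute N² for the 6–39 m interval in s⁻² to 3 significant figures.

ΔT = -0.7 K, ΔS = +1.69 psu (deep − shallow).
Δρ/ρ₀ = −αΔT + βΔS = 9.80 × 10⁻⁵ + 1.3013 × 10⁻³ = 1.3993 × 10⁻³, so Δρ ≈ 1.436 kg m⁻³.
N² = (g/ρ₀)·Δρ/Δz = g·(Δρ/ρ₀)/Δz = 9.8 × 1.3993 × 10⁻³ / 33 = 4.1555 × 10⁻⁴ s⁻² ≈ 4.16 × 10⁻⁴ s⁻².

4.16 × 10⁻⁴ s⁻²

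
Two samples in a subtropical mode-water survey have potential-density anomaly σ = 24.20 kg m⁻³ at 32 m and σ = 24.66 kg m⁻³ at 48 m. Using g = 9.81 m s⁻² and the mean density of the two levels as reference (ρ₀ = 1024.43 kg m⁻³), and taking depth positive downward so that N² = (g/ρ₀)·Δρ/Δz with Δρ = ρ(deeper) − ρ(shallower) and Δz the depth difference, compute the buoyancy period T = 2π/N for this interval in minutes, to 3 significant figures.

6.31 min

Δρ = 1024.66 − 1024.20 = 0.46 kg m⁻³ over Δz = 48 − 32 = 16 m.
N² = (9.81/1024.43) × (0.46/16) = 2.7531 × 10⁻⁴ s⁻².
N = √(2.7531 × 10⁻⁴) = 0.016592 rad s⁻¹, so T = 2π/N = 378.69 s = 6.3115 min ≈ 6.31 min.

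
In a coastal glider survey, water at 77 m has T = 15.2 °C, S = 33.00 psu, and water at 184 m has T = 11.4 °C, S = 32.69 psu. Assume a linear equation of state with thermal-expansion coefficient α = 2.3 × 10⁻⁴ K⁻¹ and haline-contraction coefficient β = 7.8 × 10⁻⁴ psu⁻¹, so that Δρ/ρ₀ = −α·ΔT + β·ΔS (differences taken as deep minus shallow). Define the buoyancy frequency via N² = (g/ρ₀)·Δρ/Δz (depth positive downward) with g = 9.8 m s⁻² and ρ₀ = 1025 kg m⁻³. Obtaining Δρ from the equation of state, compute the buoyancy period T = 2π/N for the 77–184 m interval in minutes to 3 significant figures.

13.8 min

ΔT = -3.8 K, ΔS = -0.31 psu (deep − shallow).
Δρ/ρ₀ = −αΔT + βΔS = 8.74 × 10⁻⁴ − 2.418 × 10⁻⁴ = 6.322 × 10⁻⁴, so Δρ ≈ 0.6480 kg m⁻³.
N² = (g/ρ₀)·Δρ/Δz = g·(Δρ/ρ₀)/Δz = 9.8 × 6.322 × 10⁻⁴ / 107 = 5.7902 × 10⁻⁵ s⁻².
N = √(5.7902 × 10⁻⁵) = 7.6093 × 10⁻³ rad s⁻¹ → T = 2π/N = 825.72 s = 13.762 min ≈ 13.8 min.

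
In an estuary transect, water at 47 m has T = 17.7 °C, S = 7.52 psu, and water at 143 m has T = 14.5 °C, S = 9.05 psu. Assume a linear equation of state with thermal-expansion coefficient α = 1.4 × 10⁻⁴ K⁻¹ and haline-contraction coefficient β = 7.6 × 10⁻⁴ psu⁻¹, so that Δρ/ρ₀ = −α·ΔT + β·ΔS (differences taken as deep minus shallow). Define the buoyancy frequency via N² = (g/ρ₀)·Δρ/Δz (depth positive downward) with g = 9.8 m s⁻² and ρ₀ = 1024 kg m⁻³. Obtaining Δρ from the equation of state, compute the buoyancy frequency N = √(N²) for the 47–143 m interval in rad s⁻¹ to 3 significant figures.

0.0128 rad s⁻¹

ΔT = -3.2 K, ΔS = +1.53 psu (deep − shallow).
Δρ/ρ₀ = −αΔT + βΔS = 4.48 × 10⁻⁴ + 1.1628 × 10⁻³ = 1.6108 × 10⁻³, so Δρ ≈ 1.649 kg m⁻³.
N² = (g/ρ₀)·Δρ/Δz = g·(Δρ/ρ₀)/Δz = 9.8 × 1.6108 × 10⁻³ / 96 = 1.6444 × 10⁻⁴ s⁻².
N = √(1.6444 × 10⁻⁴) = 0.012823 rad s⁻¹ ≈ 0.0128 rad s⁻¹.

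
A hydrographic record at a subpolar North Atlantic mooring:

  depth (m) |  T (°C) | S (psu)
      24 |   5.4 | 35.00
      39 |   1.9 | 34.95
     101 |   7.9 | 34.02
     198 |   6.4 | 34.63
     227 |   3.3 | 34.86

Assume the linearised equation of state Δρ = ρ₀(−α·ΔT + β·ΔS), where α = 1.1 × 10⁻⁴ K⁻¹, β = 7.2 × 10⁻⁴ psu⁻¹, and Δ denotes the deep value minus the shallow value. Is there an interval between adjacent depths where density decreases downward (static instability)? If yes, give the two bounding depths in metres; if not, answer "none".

39–101 m

Evaluate Δρ/ρ₀ = −αΔT + βΔS across each adjacent pair:
  24–39 m: −αΔT+βΔS = −(1.1 × 10⁻⁴)(-3.5)+(7.2 × 10⁻⁴)(-0.05) = 3.5 × 10⁻⁴ → stable
  39–101 m: −αΔT+βΔS = −(1.1 × 10⁻⁴)(+6.0)+(7.2 × 10⁻⁴)(-0.93) = -1.3 × 10⁻³ → UNSTABLE
  101–198 m: −αΔT+βΔS = −(1.1 × 10⁻⁴)(-1.5)+(7.2 × 10⁻⁴)(+0.61) = 6.0 × 10⁻⁴ → stable
  198–227 m: −αΔT+βΔS = −(1.1 × 10⁻⁴)(-3.1)+(7.2 × 10⁻⁴)(+0.23) = 5.1 × 10⁻⁴ → stable
The 39–101 m interval has Δρ < 0: lighter water underlies denser water.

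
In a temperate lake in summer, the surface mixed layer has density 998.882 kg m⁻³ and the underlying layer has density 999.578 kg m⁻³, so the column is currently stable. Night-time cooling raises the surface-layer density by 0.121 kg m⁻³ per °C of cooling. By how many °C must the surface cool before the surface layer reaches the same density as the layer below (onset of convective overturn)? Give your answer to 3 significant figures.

Density deficit of the surface layer: 999.578 − 998.882 = 0.696 kg m⁻³.
Required change = 0.696 / 0.121 = 5.75 °C.

5.75 °C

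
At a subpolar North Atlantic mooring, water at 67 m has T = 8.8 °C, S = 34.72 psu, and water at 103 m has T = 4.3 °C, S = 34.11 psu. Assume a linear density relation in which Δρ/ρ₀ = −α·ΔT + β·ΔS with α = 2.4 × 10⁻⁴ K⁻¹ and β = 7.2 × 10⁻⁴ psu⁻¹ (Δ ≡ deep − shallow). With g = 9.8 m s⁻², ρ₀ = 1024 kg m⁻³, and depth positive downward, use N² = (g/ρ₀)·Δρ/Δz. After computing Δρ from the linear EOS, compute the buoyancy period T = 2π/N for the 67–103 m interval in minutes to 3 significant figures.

ΔT = -4.5 K, ΔS = -0.61 psu (deep − shallow).
Δρ/ρ₀ = −αΔT + βΔS = 1.08 × 10⁻³ − 4.392 × 10⁻⁴ = 6.408 × 10⁻⁴, so Δρ ≈ 0.6562 kg m⁻³.
N² = (g/ρ₀)·Δρ/Δz = g·(Δρ/ρ₀)/Δz = 9.8 × 6.408 × 10⁻⁴ / 36 = 1.7444 × 10⁻⁴ s⁻².
N = √(1.7444 × 10⁻⁴) = 0.013208 rad s⁻¹ → T = 2π/N = 475.71 s = 7.9285 min ≈ 7.93 min.

7.93 min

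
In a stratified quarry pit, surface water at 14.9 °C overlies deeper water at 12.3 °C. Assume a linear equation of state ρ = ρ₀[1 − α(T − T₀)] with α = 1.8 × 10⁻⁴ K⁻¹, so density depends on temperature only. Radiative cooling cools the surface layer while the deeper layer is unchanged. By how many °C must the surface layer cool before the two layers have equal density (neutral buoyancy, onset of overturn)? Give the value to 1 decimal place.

With temperature the only control, equal density requires T_surf′ = T_deep.
T_surf′ = 12.3 °C.
Cooling required: 14.9 − 12.3 = 2.6 °C.

2.6 °C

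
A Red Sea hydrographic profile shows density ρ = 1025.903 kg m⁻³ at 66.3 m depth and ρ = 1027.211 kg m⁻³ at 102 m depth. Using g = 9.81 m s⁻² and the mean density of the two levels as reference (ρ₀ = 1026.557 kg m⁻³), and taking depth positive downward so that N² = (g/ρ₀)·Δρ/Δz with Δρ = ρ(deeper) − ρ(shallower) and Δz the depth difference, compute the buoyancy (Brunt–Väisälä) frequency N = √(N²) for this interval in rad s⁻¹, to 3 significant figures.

0.0187 rad s⁻¹

Δρ = 1027.211 − 1025.903 = 1.308 kg m⁻³ over Δz = 102 − 66.3 = 35.7 m.
N² = (9.81/1026.557) × (1.308/35.7) = 3.5013 × 10⁻⁴ s⁻².
N = √(3.5013 × 10⁻⁴) = 0.018712 rad s⁻¹ ≈ 0.0187 rad s⁻¹.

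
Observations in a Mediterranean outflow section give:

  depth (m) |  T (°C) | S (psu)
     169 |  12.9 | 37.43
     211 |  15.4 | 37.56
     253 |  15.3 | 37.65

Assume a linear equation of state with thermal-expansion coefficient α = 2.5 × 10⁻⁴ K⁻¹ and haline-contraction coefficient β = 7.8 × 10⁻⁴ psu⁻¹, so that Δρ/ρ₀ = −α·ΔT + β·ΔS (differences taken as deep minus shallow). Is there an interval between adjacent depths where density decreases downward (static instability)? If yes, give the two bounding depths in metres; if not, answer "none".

169–211 m

Evaluate Δρ/ρ₀ = −αΔT + βΔS across each adjacent pair:
  169–211 m: −αΔT+βΔS = −(2.5 × 10⁻⁴)(+2.5)+(7.8 × 10⁻⁴)(+0.13) = -5.2 × 10⁻⁴ → UNSTABLE
  211–253 m: −αΔT+βΔS = −(2.5 × 10⁻⁴)(-0.1)+(7.8 × 10⁻⁴)(+0.09) = 9.5 × 10⁻⁵ → stable
The 169–211 m interval has Δρ < 0: lighter water underlies denser water.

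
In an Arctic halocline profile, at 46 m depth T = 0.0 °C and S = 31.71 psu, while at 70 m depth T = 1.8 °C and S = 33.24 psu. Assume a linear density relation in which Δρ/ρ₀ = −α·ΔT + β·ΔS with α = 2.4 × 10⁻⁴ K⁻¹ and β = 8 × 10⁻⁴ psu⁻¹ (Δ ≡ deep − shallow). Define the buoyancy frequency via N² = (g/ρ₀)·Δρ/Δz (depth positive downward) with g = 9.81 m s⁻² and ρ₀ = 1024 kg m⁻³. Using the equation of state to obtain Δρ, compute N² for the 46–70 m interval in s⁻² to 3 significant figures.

3.24 × 10⁻⁴ s⁻²

ΔT = +1.8 K, ΔS = +1.53 psu (deep − shallow).
Δρ/ρ₀ = −αΔT + βΔS = -4.32 × 10⁻⁴ + 1.224 × 10⁻³ = 7.92 × 10⁻⁴, so Δρ ≈ 0.8110 kg m⁻³.
N² = (g/ρ₀)·Δρ/Δz = g·(Δρ/ρ₀)/Δz = 9.81 × 7.92 × 10⁻⁴ / 24 = 3.2373 × 10⁻⁴ s⁻² ≈ 3.24 × 10⁻⁴ s⁻².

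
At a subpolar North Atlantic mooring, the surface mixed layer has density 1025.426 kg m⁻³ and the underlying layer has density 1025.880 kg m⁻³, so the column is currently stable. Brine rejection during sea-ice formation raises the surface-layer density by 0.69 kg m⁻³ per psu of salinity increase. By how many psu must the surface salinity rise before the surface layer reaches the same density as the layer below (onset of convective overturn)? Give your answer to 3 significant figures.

Density deficit of the surface layer: 1025.880 − 1025.426 = 0.454 kg m⁻³.
Required change = 0.454 / 0.69 = 0.658 psu.

0.658 psu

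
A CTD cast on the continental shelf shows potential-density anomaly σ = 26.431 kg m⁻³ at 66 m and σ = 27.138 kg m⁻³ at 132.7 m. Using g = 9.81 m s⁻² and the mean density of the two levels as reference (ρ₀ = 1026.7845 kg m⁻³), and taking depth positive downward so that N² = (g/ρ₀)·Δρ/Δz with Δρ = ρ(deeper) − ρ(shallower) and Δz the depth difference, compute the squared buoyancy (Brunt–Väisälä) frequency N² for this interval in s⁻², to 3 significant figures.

Δρ = 1027.138 − 1026.431 = 0.707 kg m⁻³ over Δz = 132.7 − 66 = 66.7 m.
N² = (9.81/1026.7845) × (0.707/66.7) = 1.0127 × 10⁻⁴ s⁻² ≈ 1.01 × 10⁻⁴ s⁻².
N² > 0, so the interval is statically stable.

1.01 × 10⁻⁴ s⁻²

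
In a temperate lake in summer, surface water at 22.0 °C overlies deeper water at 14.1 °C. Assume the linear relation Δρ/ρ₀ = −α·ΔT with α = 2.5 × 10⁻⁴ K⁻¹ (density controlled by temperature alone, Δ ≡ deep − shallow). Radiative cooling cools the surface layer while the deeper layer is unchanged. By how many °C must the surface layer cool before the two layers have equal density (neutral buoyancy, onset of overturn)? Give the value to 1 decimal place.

With temperature the only control, equal density requires T_surf′ = T_deep.
T_surf′ = 14.1 °C.
Cooling required: 22.0 − 14.1 = 7.9 °C.

7.9 °C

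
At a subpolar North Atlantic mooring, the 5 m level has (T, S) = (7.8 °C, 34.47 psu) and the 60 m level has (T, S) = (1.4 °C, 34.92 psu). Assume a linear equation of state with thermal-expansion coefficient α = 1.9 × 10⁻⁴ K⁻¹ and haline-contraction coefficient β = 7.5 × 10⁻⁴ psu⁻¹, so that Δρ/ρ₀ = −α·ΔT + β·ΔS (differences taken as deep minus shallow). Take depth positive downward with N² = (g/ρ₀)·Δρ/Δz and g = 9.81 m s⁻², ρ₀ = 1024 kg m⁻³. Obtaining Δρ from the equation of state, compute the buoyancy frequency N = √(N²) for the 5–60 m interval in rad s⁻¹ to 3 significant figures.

ΔT = -6.4 K, ΔS = +0.45 psu (deep − shallow).
Δρ/ρ₀ = −αΔT + βΔS = 1.216 × 10⁻³ + 3.375 × 10⁻⁴ = 1.5535 × 10⁻³, so Δρ ≈ 1.591 kg m⁻³.
N² = (g/ρ₀)·Δρ/Δz = g·(Δρ/ρ₀)/Δz = 9.81 × 1.5535 × 10⁻³ / 55 = 2.7709 × 10⁻⁴ s⁻².
N = √(2.7709 × 10⁻⁴) = 0.016646 rad s⁻¹ ≈ 0.0166 rad s⁻¹.

0.0166 rad s⁻¹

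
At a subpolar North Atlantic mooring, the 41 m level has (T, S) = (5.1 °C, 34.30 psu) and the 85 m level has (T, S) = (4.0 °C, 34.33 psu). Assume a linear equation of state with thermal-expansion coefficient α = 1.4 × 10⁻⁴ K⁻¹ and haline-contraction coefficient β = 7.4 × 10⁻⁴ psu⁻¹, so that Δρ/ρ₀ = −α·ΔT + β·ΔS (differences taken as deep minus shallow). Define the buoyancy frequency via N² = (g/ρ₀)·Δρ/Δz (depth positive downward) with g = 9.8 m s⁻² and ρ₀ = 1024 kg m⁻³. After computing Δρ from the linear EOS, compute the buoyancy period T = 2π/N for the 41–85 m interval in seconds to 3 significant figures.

1.00 × 10³ s

ΔT = -1.1 K, ΔS = +0.03 psu (deep − shallow).
Δρ/ρ₀ = −αΔT + βΔS = 1.54 × 10⁻⁴ + 2.22 × 10⁻⁵ = 1.762 × 10⁻⁴, so Δρ ≈ 0.1804 kg m⁻³.
N² = (g/ρ₀)·Δρ/Δz = g·(Δρ/ρ₀)/Δz = 9.8 × 1.762 × 10⁻⁴ / 44 = 3.9245 × 10⁻⁵ s⁻².
N = √(3.9245 × 10⁻⁵) = 6.2646 × 10⁻³ rad s⁻¹ → T = 2π/N = 1.0030 × 10³ s ≈ 1.00 × 10³ s.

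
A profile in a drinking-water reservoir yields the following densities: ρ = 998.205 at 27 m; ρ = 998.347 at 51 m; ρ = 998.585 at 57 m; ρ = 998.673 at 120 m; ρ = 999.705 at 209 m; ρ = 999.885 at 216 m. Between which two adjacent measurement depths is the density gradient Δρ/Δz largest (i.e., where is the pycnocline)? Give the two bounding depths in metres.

Compute the density gradient over each adjacent pair:
  27–51 m: Δρ/Δz = 0.142/24 = 5.9 × 10⁻³ kg m⁻⁴
  51–57 m: Δρ/Δz = 0.238/6 = 0.040 kg m⁻⁴
  57–120 m: Δρ/Δz = 0.088/63 = 1.4 × 10⁻³ kg m⁻⁴
  120–209 m: Δρ/Δz = 1.032/89 = 0.012 kg m⁻⁴
  209–216 m: Δρ/Δz = 0.180/7 = 0.026 kg m⁻⁴
The largest gradient is in the 51–57 m interval — the pycnocline.

51–57 m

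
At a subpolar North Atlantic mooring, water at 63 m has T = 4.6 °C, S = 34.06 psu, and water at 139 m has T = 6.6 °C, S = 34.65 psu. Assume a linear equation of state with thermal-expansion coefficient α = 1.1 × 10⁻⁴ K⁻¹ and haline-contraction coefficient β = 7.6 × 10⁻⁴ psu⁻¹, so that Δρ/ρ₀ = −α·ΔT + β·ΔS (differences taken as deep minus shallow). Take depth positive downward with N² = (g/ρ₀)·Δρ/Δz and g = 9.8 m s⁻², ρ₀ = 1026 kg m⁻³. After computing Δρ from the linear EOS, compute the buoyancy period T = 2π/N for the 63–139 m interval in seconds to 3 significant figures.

1.16 × 10³ s

ΔT = +2.0 K, ΔS = +0.59 psu (deep − shallow).
Δρ/ρ₀ = −αΔT + βΔS = -2.20 × 10⁻⁴ + 4.484 × 10⁻⁴ = 2.284 × 10⁻⁴, so Δρ ≈ 0.2343 kg m⁻³.
N² = (g/ρ₀)·Δρ/Δz = g·(Δρ/ρ₀)/Δz = 9.8 × 2.284 × 10⁻⁴ / 76 = 2.9452 × 10⁻⁵ s⁻².
N = √(2.9452 × 10⁻⁵) = 5.4270 × 10⁻³ rad s⁻¹ → T = 2π/N = 1.1578 × 10³ s ≈ 1.16 × 10³ s.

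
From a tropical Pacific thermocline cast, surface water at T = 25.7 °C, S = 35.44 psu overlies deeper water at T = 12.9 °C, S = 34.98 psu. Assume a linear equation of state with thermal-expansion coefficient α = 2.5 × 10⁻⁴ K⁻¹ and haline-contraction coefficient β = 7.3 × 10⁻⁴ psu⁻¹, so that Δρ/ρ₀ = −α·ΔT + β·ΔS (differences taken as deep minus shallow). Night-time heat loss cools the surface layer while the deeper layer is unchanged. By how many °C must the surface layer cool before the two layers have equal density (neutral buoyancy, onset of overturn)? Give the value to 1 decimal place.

11.5 °C

Neutral buoyancy requires Δρ = 0, i.e. −α(T_deep − T_surf′) + β(S_deep − S_surf) = 0.
T_surf′ = T_deep − (β/α)·ΔS = 12.9 − (7.3 × 10⁻⁴/2.5 × 10⁻⁴)·(-0.46) = 14.243 °C.
Cooling required: 25.7 − (14.243) = 11.457 °C.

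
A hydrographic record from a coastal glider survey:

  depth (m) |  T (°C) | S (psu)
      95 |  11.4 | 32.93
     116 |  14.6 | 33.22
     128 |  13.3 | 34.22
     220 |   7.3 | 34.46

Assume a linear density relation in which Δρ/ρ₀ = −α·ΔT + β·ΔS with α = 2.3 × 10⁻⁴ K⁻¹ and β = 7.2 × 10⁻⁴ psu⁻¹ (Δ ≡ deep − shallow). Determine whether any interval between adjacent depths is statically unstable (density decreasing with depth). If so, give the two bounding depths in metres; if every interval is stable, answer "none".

95–116 m

Evaluate Δρ/ρ₀ = −αΔT + βΔS across each adjacent pair:
  95–116 m: −αΔT+βΔS = −(2.3 × 10⁻⁴)(+3.2)+(7.2 × 10⁻⁴)(+0.29) = -5.3 × 10⁻⁴ → UNSTABLE
  116–128 m: −αΔT+βΔS = −(2.3 × 10⁻⁴)(-1.3)+(7.2 × 10⁻⁴)(+1.00) = 1.0 × 10⁻³ → stable
  128–220 m: −αΔT+βΔS = −(2.3 × 10⁻⁴)(-6.0)+(7.2 × 10⁻⁴)(+0.24) = 1.6 × 10⁻³ → stable
The 95–116 m interval has Δρ < 0: lighter water underlies denser water.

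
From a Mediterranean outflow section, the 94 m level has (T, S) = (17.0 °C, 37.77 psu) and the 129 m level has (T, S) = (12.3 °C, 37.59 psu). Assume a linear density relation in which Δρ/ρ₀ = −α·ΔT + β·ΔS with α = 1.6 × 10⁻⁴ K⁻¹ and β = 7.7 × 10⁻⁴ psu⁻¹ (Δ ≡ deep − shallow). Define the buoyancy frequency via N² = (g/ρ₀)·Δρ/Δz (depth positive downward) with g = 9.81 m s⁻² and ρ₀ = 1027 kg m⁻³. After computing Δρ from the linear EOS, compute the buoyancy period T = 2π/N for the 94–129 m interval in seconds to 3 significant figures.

479 s

ΔT = -4.7 K, ΔS = -0.18 psu (deep − shallow).
Δρ/ρ₀ = −αΔT + βΔS = 7.52 × 10⁻⁴ − 1.386 × 10⁻⁴ = 6.134 × 10⁻⁴, so Δρ ≈ 0.6300 kg m⁻³.
N² = (g/ρ₀)·Δρ/Δz = g·(Δρ/ρ₀)/Δz = 9.81 × 6.134 × 10⁻⁴ / 35 = 1.7193 × 10⁻⁴ s⁻².
N = √(1.7193 × 10⁻⁴) = 0.013112 rad s⁻¹ → T = 2π/N = 479.19 s ≈ 479 s.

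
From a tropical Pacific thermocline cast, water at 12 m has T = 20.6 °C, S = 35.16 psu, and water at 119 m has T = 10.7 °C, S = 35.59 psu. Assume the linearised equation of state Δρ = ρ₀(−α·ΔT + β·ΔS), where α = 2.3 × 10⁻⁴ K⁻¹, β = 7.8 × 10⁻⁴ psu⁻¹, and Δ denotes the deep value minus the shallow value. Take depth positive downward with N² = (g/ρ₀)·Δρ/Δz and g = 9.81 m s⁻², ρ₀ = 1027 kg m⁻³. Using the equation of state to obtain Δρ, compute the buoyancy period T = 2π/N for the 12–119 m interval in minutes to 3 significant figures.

6.77 min

ΔT = -9.9 K, ΔS = +0.43 psu (deep − shallow).
Δρ/ρ₀ = −αΔT + βΔS = 2.277 × 10⁻³ + 3.354 × 10⁻⁴ = 2.6124 × 10⁻³, so Δρ ≈ 2.683 kg m⁻³.
N² = (g/ρ₀)·Δρ/Δz = g·(Δρ/ρ₀)/Δz = 9.81 × 2.6124 × 10⁻³ / 107 = 2.3951 × 10⁻⁴ s⁻².
N = √(2.3951 × 10⁻⁴) = 0.015476 rad s⁻¹ → T = 2π/N = 406.00 s = 6.7667 min ≈ 6.77 min.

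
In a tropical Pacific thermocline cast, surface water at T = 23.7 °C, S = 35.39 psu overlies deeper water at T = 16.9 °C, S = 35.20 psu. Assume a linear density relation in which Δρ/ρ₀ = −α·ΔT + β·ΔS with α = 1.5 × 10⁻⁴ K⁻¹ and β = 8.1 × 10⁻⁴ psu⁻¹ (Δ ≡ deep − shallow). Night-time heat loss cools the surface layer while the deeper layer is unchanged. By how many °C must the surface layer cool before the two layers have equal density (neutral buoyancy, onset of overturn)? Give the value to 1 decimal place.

Neutral buoyancy requires Δρ = 0, i.e. −α(T_deep − T_surf′) + β(S_deep − S_surf) = 0.
T_surf′ = T_deep − (β/α)·ΔS = 16.9 − (8.1 × 10⁻⁴/1.5 × 10⁻⁴)·(-0.19) = 17.926 °C.
Cooling required: 23.7 − (17.926) = 5.774 °C.

5.8 °C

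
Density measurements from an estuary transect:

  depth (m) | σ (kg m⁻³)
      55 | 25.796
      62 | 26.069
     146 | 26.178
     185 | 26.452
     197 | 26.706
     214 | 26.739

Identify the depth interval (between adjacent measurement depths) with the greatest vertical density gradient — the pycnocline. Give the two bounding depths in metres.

Compute the density gradient over each adjacent pair:
  55–62 m: Δρ/Δz = 0.273/7 = 0.039 kg m⁻⁴
  62–146 m: Δρ/Δz = 0.109/84 = 1.3 × 10⁻³ kg m⁻⁴
  146–185 m: Δρ/Δz = 0.274/39 = 7.0 × 10⁻³ kg m⁻⁴
  185–197 m: Δρ/Δz = 0.254/12 = 0.021 kg m⁻⁴
  197–214 m: Δρ/Δz = 0.033/17 = 1.9 × 10⁻³ kg m⁻⁴
The largest gradient is in the 55–62 m interval — the pycnocline.

55–62 m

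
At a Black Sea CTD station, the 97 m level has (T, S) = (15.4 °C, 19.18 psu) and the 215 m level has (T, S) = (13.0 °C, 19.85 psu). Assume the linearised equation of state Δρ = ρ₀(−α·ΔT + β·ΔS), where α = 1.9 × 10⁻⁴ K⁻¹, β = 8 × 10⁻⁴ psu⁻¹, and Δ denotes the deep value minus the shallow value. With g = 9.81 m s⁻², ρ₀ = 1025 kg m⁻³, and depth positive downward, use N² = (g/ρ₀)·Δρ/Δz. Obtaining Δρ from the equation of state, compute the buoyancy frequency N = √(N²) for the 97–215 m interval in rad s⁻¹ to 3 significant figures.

9.08 × 10⁻³ rad s⁻¹

ΔT = -2.4 K, ΔS = +0.67 psu (deep − shallow).
Δρ/ρ₀ = −αΔT + βΔS = 4.56 × 10⁻⁴ + 5.36 × 10⁻⁴ = 9.92 × 10⁻⁴, so Δρ ≈ 1.017 kg m⁻³.
N² = (g/ρ₀)·Δρ/Δz = g·(Δρ/ρ₀)/Δz = 9.81 × 9.92 × 10⁻⁴ / 118 = 8.2471 × 10⁻⁵ s⁻².
N = √(8.2471 × 10⁻⁵) = 9.0814 × 10⁻³ rad s⁻¹ ≈ 9.08 × 10⁻³ rad s⁻¹.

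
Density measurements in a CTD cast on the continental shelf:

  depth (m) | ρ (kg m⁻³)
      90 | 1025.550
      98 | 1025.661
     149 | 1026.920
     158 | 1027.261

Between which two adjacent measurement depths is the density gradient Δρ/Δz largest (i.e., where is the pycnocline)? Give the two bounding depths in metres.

149–158 m

Compute the density gradient over each adjacent pair:
  90–98 m: Δρ/Δz = 0.111/8 = 0.014 kg m⁻⁴
  98–149 m: Δρ/Δz = 1.259/51 = 0.025 kg m⁻⁴
  149–158 m: Δρ/Δz = 0.341/9 = 0.038 kg m⁻⁴
The largest gradient is in the 149–158 m interval — the pycnocline.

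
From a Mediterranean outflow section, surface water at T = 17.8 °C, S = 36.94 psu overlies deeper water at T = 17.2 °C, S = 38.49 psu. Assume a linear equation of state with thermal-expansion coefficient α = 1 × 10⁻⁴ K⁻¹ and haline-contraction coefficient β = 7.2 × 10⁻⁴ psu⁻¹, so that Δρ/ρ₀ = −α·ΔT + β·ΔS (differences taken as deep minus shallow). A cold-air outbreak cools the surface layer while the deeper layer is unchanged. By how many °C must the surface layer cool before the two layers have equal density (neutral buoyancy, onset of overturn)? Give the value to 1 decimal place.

11.8 °C

Neutral buoyancy requires Δρ = 0, i.e. −α(T_deep − T_surf′) + β(S_deep − S_surf) = 0.
T_surf′ = T_deep − (β/α)·ΔS = 17.2 − (7.2 × 10⁻⁴/1 × 10⁻⁴)·(+1.55) = 6.040 °C.
Cooling required: 17.8 − (6.040) = 11.760 °C.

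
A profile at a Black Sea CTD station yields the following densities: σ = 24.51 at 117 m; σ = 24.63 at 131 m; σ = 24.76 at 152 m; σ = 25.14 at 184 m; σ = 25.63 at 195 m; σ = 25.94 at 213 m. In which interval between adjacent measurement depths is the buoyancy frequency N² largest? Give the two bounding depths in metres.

Compute the density gradient over each adjacent pair:
  117–131 m: Δρ/Δz = 0.12/14 = 8.6 × 10⁻³ kg m⁻⁴
  131–152 m: Δρ/Δz = 0.13/21 = 6.2 × 10⁻³ kg m⁻⁴
  152–184 m: Δρ/Δz = 0.38/32 = 0.012 kg m⁻⁴
  184–195 m: Δρ/Δz = 0.49/11 = 0.045 kg m⁻⁴
  195–213 m: Δρ/Δz = 0.31/18 = 0.017 kg m⁻⁴
The largest gradient is in the 184–195 m interval — the pycnocline.

184–195 m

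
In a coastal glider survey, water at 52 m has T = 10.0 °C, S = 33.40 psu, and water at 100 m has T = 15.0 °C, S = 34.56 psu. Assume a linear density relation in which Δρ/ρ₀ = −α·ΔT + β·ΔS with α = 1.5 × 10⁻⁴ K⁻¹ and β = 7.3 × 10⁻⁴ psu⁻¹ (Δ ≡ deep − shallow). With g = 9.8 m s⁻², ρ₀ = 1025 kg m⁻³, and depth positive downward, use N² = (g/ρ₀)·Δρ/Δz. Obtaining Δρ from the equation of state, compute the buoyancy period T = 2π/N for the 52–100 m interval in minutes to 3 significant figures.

ΔT = +5.0 K, ΔS = +1.16 psu (deep − shallow).
Δρ/ρ₀ = −αΔT + βΔS = -7.50 × 10⁻⁴ + 8.468 × 10⁻⁴ = 9.68 × 10⁻⁵, so Δρ ≈ 0.09922 kg m⁻³.
N² = (g/ρ₀)·Δρ/Δz = g·(Δρ/ρ₀)/Δz = 9.8 × 9.68 × 10⁻⁵ / 48 = 1.9763 × 10⁻⁵ s⁻².
N = √(1.9763 × 10⁻⁵) = 4.4456 × 10⁻³ rad s⁻¹ → T = 2π/N = 1.4133 × 10³ s = 23.555 min ≈ 23.6 min.

23.6 min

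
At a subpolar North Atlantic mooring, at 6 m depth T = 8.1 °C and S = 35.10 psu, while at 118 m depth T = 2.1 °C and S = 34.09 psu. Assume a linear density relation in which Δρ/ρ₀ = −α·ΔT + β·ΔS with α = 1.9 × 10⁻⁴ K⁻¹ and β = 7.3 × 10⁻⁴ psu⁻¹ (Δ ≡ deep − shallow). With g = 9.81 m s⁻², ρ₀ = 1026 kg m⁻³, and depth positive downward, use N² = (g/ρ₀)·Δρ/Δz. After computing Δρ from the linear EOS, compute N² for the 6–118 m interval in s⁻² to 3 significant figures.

3.53 × 10⁻⁵ s⁻²

ΔT = -6.0 K, ΔS = -1.01 psu (deep − shallow).
Δρ/ρ₀ = −αΔT + βΔS = 1.14 × 10⁻³ − 7.373 × 10⁻⁴ = 4.027 × 10⁻⁴, so Δρ ≈ 0.4132 kg m⁻³.
N² = (g/ρ₀)·Δρ/Δz = g·(Δρ/ρ₀)/Δz = 9.81 × 4.027 × 10⁻⁴ / 112 = 3.5272 × 10⁻⁵ s⁻² ≈ 3.53 × 10⁻⁵ s⁻².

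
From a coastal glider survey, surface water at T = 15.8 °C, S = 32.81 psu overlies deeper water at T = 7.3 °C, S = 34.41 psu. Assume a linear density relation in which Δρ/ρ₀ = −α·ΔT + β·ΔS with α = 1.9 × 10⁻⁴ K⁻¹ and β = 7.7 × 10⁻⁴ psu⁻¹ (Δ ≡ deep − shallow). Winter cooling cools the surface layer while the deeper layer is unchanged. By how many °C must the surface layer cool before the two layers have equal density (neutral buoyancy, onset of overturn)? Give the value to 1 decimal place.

Neutral buoyancy requires Δρ = 0, i.e. −α(T_deep − T_surf′) + β(S_deep − S_surf) = 0.
T_surf′ = T_deep − (β/α)·ΔS = 7.3 − (7.7 × 10⁻⁴/1.9 × 10⁻⁴)·(+1.60) = 0.816 °C.
Cooling required: 15.8 − (0.816) = 14.984 °C.

15.0 °C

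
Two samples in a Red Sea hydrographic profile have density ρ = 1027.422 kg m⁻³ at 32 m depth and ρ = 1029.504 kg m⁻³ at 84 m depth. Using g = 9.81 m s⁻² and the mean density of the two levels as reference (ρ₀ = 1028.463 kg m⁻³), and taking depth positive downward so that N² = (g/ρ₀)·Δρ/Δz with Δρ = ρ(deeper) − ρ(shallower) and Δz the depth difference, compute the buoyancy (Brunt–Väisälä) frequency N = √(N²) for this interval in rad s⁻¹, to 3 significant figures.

Δρ = 1029.504 − 1027.422 = 2.082 kg m⁻³ over Δz = 84 − 32 = 52 m.
N² = (9.81/1028.463) × (2.082/52) = 3.8191 × 10⁻⁴ s⁻².
N = √(3.8191 × 10⁻⁴) = 0.019543 rad s⁻¹ ≈ 0.0195 rad s⁻¹.
A positive N² confirms static stability across the interval.

0.0195 rad s⁻¹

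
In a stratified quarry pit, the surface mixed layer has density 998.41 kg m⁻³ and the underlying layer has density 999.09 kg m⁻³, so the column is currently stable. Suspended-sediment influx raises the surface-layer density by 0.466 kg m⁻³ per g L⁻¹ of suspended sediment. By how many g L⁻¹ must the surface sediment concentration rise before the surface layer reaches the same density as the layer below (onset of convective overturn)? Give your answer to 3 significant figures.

Density deficit of the surface layer: 999.09 − 998.41 = 0.68 kg m⁻³.
Required change = 0.68 / 0.466 = 1.46 g L⁻¹.

1.46 g L⁻¹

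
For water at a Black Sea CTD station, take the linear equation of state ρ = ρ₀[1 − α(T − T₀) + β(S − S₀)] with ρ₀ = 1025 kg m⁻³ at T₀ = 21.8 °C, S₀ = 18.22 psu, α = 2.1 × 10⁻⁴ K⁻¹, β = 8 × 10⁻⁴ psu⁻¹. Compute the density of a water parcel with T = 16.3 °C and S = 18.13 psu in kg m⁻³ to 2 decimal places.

1026.11 kg m⁻³

T − T₀ = -5.5 K, S − S₀ = -0.09 psu.
Bracket = 1 − α·(-5.5) + β·(-0.09) = 1 + (1.083 × 10⁻³) = 1.0010830.
ρ = 1025 × 1.0010830 = 1026.11 kg m⁻³.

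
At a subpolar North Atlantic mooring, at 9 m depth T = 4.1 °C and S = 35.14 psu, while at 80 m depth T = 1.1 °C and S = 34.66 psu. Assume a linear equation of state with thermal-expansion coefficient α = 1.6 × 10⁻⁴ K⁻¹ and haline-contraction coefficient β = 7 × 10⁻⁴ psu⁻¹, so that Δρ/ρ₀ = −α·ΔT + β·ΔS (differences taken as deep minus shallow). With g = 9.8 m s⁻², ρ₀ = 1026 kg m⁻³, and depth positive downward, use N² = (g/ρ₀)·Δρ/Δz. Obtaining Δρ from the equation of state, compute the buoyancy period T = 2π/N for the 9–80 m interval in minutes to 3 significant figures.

ΔT = -3.0 K, ΔS = -0.48 psu (deep − shallow).
Δρ/ρ₀ = −αΔT + βΔS = 4.80 × 10⁻⁴ − 3.36 × 10⁻⁴ = 1.44 × 10⁻⁴, so Δρ ≈ 0.1477 kg m⁻³.
N² = (g/ρ₀)·Δρ/Δz = g·(Δρ/ρ₀)/Δz = 9.8 × 1.44 × 10⁻⁴ / 71 = 1.9876 × 10⁻⁵ s⁻².
N = √(1.9876 × 10⁻⁵) = 4.4583 × 10⁻³ rad s⁻¹ → T = 2π/N = 1.4093 × 10³ s = 23.488 min ≈ 23.5 min.

23.5 min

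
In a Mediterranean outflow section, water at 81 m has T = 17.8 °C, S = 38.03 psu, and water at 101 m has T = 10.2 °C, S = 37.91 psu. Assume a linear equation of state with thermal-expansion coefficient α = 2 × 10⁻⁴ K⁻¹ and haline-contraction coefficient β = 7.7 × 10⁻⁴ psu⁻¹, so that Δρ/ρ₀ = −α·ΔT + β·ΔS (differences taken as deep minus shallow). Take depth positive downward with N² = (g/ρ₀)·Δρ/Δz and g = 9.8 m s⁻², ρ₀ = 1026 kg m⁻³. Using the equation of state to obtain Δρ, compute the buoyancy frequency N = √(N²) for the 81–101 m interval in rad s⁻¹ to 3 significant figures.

0.0264 rad s⁻¹

ΔT = -7.6 K, ΔS = -0.12 psu (deep − shallow).
Δρ/ρ₀ = −αΔT + βΔS = 1.52 × 10⁻³ − 9.24 × 10⁻⁵ = 1.4276 × 10⁻³, so Δρ ≈ 1.465 kg m⁻³.
N² = (g/ρ₀)·Δρ/Δz = g·(Δρ/ρ₀)/Δz = 9.8 × 1.4276 × 10⁻³ / 20 = 6.9952 × 10⁻⁴ s⁻².
N = √(6.9952 × 10⁻⁴) = 0.026448 rad s⁻¹ ≈ 0.0264 rad s⁻¹.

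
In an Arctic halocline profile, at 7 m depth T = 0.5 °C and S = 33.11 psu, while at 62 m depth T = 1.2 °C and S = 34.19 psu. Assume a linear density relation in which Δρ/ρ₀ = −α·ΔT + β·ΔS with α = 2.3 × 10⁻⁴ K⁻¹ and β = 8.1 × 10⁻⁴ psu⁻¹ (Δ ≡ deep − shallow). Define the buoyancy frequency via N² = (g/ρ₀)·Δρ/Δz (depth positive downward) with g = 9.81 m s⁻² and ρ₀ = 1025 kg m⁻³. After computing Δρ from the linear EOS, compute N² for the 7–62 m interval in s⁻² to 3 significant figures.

1.27 × 10⁻⁴ s⁻²

ΔT = +0.7 K, ΔS = +1.08 psu (deep − shallow).
Δρ/ρ₀ = −αΔT + βΔS = -1.61 × 10⁻⁴ + 8.748 × 10⁻⁴ = 7.138 × 10⁻⁴, so Δρ ≈ 0.7316 kg m⁻³.
N² = (g/ρ₀)·Δρ/Δz = g·(Δρ/ρ₀)/Δz = 9.81 × 7.138 × 10⁻⁴ / 55 = 1.2732 × 10⁻⁴ s⁻² ≈ 1.27 × 10⁻⁴ s⁻².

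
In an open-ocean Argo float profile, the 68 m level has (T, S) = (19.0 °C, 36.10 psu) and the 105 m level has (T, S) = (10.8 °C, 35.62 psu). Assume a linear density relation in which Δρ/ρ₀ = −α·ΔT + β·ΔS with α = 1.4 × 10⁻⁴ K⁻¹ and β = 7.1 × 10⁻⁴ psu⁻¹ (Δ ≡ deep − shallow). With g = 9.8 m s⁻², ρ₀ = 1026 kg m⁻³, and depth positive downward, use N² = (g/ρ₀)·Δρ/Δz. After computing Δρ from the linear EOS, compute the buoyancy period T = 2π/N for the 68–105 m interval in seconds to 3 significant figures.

ΔT = -8.2 K, ΔS = -0.48 psu (deep − shallow).
Δρ/ρ₀ = −αΔT + βΔS = 1.148 × 10⁻³ − 3.408 × 10⁻⁴ = 8.072 × 10⁻⁴, so Δρ ≈ 0.8282 kg m⁻³.
N² = (g/ρ₀)·Δρ/Δz = g·(Δρ/ρ₀)/Δz = 9.8 × 8.072 × 10⁻⁴ / 37 = 2.1380 × 10⁻⁴ s⁻².
N = √(2.1380 × 10⁻⁴) = 0.014622 rad s⁻¹ → T = 2π/N = 429.71 s ≈ 430 s.

430 s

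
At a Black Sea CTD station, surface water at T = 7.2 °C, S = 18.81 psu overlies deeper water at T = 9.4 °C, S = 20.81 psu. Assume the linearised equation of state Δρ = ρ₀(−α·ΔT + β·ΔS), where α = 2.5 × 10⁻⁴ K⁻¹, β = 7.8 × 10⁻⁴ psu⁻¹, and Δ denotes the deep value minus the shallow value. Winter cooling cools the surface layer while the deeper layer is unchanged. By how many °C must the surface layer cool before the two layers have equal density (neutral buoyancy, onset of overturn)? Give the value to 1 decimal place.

4.0 °C

Neutral buoyancy requires Δρ = 0, i.e. −α(T_deep − T_surf′) + β(S_deep − S_surf) = 0.
T_surf′ = T_deep − (β/α)·ΔS = 9.4 − (7.8 × 10⁻⁴/2.5 × 10⁻⁴)·(+2.00) = 3.160 °C.
Cooling required: 7.2 − (3.160) = 4.040 °C.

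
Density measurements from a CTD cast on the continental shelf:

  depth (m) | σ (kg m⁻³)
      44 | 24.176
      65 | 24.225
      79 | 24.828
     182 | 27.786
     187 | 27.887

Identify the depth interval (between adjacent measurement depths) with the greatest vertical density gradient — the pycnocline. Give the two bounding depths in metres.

Compute the density gradient over each adjacent pair:
  44–65 m: Δρ/Δz = 0.049/21 = 2.3 × 10⁻³ kg m⁻⁴
  65–79 m: Δρ/Δz = 0.603/14 = 0.043 kg m⁻⁴
  79–182 m: Δρ/Δz = 2.958/103 = 0.029 kg m⁻⁴
  182–187 m: Δρ/Δz = 0.101/5 = 0.020 kg m⁻⁴
The largest gradient is in the 65–79 m interval — the pycnocline.

65–79 m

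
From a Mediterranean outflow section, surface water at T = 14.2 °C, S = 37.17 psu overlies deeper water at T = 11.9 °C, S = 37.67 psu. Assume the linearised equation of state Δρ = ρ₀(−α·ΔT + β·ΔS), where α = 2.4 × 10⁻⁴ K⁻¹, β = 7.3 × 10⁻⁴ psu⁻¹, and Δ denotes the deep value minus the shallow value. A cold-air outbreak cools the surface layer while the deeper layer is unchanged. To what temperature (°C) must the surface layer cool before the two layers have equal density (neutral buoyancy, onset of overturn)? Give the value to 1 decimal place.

10.4 °C

Neutral buoyancy requires Δρ = 0, i.e. −α(T_deep − T_surf′) + β(S_deep − S_surf) = 0.
T_surf′ = T_deep − (β/α)·ΔS = 11.9 − (7.3 × 10⁻⁴/2.4 × 10⁻⁴)·(+0.50) = 10.379 °C.
Cooling required: 14.2 − (10.379) = 3.821 °C.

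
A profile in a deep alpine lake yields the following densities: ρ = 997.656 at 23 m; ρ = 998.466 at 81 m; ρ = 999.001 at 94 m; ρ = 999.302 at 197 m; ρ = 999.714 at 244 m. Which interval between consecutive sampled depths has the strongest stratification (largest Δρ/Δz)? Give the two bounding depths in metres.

81–94 m

Compute the density gradient over each adjacent pair:
  23–81 m: Δρ/Δz = 0.810/58 = 0.014 kg m⁻⁴
  81–94 m: Δρ/Δz = 0.535/13 = 0.041 kg m⁻⁴
  94–197 m: Δρ/Δz = 0.301/103 = 2.9 × 10⁻³ kg m⁻⁴
  197–244 m: Δρ/Δz = 0.412/47 = 8.8 × 10⁻³ kg m⁻⁴
The largest gradient is in the 81–94 m interval — the pycnocline.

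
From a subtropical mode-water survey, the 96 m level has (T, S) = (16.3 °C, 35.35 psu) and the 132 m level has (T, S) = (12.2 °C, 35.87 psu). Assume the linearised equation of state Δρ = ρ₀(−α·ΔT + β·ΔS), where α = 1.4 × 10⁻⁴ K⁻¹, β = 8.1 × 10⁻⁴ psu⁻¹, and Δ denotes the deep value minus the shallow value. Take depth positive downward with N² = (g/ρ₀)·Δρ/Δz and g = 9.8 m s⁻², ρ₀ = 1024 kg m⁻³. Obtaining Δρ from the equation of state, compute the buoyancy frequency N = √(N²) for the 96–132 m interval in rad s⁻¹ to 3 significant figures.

ΔT = -4.1 K, ΔS = +0.52 psu (deep − shallow).
Δρ/ρ₀ = −αΔT + βΔS = 5.74 × 10⁻⁴ + 4.212 × 10⁻⁴ = 9.952 × 10⁻⁴, so Δρ ≈ 1.019 kg m⁻³.
N² = (g/ρ₀)·Δρ/Δz = g·(Δρ/ρ₀)/Δz = 9.8 × 9.952 × 10⁻⁴ / 36 = 2.7092 × 10⁻⁴ s⁻².
N = √(2.7092 × 10⁻⁴) = 0.016460 rad s⁻¹ ≈ 0.0165 rad s⁻¹.

0.0165 rad s⁻¹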